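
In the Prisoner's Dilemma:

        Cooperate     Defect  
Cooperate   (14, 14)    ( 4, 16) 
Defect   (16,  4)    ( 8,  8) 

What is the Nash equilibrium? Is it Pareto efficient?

(Defect, Defect) is NE; not Pareto efficient

Work:
Defect dominates Cooperate for both players:
If P2 cooperates: Defect (16) > Cooperate (14)
If P2 defects: Defect (8) > Cooperate (4)
NE: (Defect, Defect) with payoff (8, 8)
But (Cooperate, Cooperate) = (14, 14) Pareto dominates (8, 8)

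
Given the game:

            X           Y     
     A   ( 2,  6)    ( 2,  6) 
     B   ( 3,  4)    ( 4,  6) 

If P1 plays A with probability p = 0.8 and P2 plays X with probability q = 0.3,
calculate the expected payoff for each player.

E[P1] = 2.34, E[P2] = 5.88

Work:
E[P1] = p·q·π₁(A,X) + p·(1-q)·π₁(A,Y) + (1-p)·q·π₁(B,X) + (1-p)·(1-q)·π₁(B,Y)
= 0.8·0.3·2 + 0.8·0.7·2 + 0.2·0.3·3 + 0.2·0.7·4
= 2.34

E[P2] = 5.88 (similar calculation)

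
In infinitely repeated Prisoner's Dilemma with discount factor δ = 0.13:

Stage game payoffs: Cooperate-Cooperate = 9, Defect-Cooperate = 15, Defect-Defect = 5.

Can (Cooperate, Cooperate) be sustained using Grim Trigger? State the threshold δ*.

δ* = 0.6; since δ = 0.13 < 0.6, cooperation cannot be sustained

Work:
For Grim Trigger:
Cooperate forever: 9/(1-δ)
Defect then punished: 15 + 5·δ/(1-δ)
Need: 9/(1-δ) ≥ 15 + 5·δ/(1-δ)
Solving: δ ≥ (T-R)/(T-P) = (15-9)/(15-5) = 0.6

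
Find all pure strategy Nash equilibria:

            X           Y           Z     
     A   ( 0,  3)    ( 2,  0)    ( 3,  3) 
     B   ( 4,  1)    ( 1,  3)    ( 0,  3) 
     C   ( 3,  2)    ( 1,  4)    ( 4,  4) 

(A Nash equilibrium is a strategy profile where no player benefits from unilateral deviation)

Nash equilibrium: (C, Z)

Work:
Best responses:
  P1 vs X: payoffs [0, 4, 3] → best response B (payoff 4)
  P1 vs Y: payoffs [2, 1, 1] → best response A (payoff 2)
  P1 vs Z: payoffs [3, 0, 4] → best response C (payoff 4)
  P2 vs A: payoffs [3, 0, 3] → best response X/Z (payoff 3)
  P2 vs B: payoffs [1, 3, 3] → best response Y/Z (payoff 3)
  P2 vs C: payoffs [2, 4, 4] → best response Y/Z (payoff 4)
Mutual best responses: (C,Z) → Nash equilibria.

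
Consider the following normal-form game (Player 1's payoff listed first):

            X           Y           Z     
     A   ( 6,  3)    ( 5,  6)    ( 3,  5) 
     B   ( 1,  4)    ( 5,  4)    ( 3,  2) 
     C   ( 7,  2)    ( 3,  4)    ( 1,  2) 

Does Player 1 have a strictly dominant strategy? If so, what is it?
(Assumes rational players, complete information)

No strictly dominant strategy exists for Player 1

Work:
A strategy strictly dominates another if it gives a strictly higher payoff against every opponent action. Compare each pair of P1's strategies column-by-column:
  A vs B: [6 vs 1, 5 vs 5, 3 vs 3] → A does not strictly dominate B (column Y: 5 ≤ 5)
  A vs C: [6 vs 7, 5 vs 3, 3 vs 1] → A does not strictly dominate C (column X: 6 ≤ 7)
  B vs A: [1 vs 6, 5 vs 5, 3 vs 3] → B does not strictly dominate A (column X: 1 ≤ 6)
  B vs C: [1 vs 7, 5 vs 3, 3 vs 1] → B does not strictly dominate C (column X: 1 ≤ 7)
  C vs A: [7 vs 6, 3 vs 5, 1 vs 3] → C does not strictly dominate A (column Y: 3 ≤ 5)
  C vs B: [7 vs 1, 3 vs 5, 1 vs 3] → C does not strictly dominate B (column Y: 3 ≤ 5)
No single strategy strictly dominates all others → no strictly dominant strategy.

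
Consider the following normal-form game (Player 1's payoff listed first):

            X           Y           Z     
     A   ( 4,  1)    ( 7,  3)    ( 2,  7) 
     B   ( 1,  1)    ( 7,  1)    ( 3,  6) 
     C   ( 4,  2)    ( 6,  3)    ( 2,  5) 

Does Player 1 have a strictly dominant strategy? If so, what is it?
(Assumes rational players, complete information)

No strictly dominant strategy exists for Player 1

Work:
A strategy strictly dominates another if it gives a strictly higher payoff against every opponent action. Compare each pair of P1's strategies column-by-column:
  A vs B: [4 vs 1, 7 vs 7, 2 vs 3] → A does not strictly dominate B (column Y: 7 ≤ 7)
  A vs C: [4 vs 4, 7 vs 6, 2 vs 2] → A does not strictly dominate C (column X: 4 ≤ 4)
  B vs A: [1 vs 4, 7 vs 7, 3 vs 2] → B does not strictly dominate A (column X: 1 ≤ 4)
  B vs C: [1 vs 4, 7 vs 6, 3 vs 2] → B does not strictly dominate C (column X: 1 ≤ 4)
  C vs A: [4 vs 4, 6 vs 7, 2 vs 2] → C does not strictly dominate A (column X: 4 ≤ 4)
  C vs B: [4 vs 1, 6 vs 7, 2 vs 3] → C does not strictly dominate B (column Y: 6 ≤ 7)
No single strategy strictly dominates all others → no strictly dominant strategy.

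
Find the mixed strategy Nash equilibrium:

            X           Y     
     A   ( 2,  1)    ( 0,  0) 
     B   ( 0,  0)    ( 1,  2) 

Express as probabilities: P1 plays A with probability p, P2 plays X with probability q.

p = 0.6667, q = 0.3333

Work:
Find probabilities that make opponent indifferent:
P2 chooses q to make P1 indifferent between A and B
P1 chooses p to make P2 indifferent between X and Y
Mixed NE: P1 plays (A: 0.6667, B: 0.3333), P2 plays (X: 0.3333, Y: 0.6667)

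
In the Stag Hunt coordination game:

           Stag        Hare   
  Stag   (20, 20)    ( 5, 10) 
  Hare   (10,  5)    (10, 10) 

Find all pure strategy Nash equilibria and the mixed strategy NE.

Pure NE: (Stag, Stag) and (Hare, Hare); Mixed NE: p = 0.3333, q = 0.3333

Work:
Check pure NE:
(Stag, Stag): (20, 20) - no unilateral deviation beneficial
(Hare, Hare): (10, 10) - no unilateral deviation beneficial
Mixed NE: P1 plays Stag with p = 0.3333, P2 plays Stag with q = 0.3333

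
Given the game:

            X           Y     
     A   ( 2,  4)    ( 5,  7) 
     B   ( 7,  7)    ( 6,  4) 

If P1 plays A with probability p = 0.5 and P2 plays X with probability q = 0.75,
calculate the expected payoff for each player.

E[P1] = 4.75, E[P2] = 5.5

Work:
E[P1] = p·q·π₁(A,X) + p·(1-q)·π₁(A,Y) + (1-p)·q·π₁(B,X) + (1-p)·(1-q)·π₁(B,Y)
= 0.5·0.75·2 + 0.5·0.25·5 + 0.5·0.75·7 + 0.5·0.25·6
= 4.75

E[P2] = 5.5 (similar calculation)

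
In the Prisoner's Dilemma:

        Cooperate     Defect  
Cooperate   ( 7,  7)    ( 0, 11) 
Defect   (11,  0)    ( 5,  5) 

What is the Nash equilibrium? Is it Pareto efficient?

(Defect, Defect) is NE; not Pareto efficient

Work:
Defect dominates Cooperate for both players:
If P2 cooperates: Defect (11) > Cooperate (7)
If P2 defects: Defect (5) > Cooperate (0)
NE: (Defect, Defect) with payoff (5, 5)
But (Cooperate, Cooperate) = (7, 7) Pareto dominates (5, 5)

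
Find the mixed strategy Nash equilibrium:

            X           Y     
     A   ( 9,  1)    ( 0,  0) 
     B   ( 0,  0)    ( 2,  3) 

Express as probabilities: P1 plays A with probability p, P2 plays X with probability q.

p = 0.75, q = 0.1818

Work:
Find probabilities that make opponent indifferent:
P2 chooses q to make P1 indifferent between A and B
P1 chooses p to make P2 indifferent between X and Y
Mixed NE: P1 plays (A: 0.75, B: 0.25), P2 plays (X: 0.1818, Y: 0.8182)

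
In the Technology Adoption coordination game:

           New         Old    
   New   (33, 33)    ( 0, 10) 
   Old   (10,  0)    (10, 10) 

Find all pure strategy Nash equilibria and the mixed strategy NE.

Pure NE: (New, New) and (Old, Old); Mixed NE: p = 0.303, q = 0.303

Work:
Check pure NE:
(New, New): (33, 33) - no unilateral deviation beneficial
(Old, Old): (10, 10) - no unilateral deviation beneficial
Mixed NE: P1 plays New with p = 0.303, P2 plays New with q = 0.303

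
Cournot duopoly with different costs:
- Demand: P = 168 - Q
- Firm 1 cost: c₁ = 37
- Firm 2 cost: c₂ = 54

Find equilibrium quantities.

q₁* = 49.33, q₂* = 32.33

Work:
Reaction: q₁ = (168 - 37 - q₂)/2
Reaction: q₂ = (168 - 54 - q₁)/2
Solve simultaneously:
q₁* = (168 - 2×37 + 54)/3 = 49.33
q₂* = (168 - 2×54 + 37)/3 = 32.33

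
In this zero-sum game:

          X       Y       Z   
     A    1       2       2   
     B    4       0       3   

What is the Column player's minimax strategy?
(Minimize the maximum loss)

Column should play Y, value = 2

Work:
Column player minimizes Row's maximum payoff:
Column X: max payoff to Row = 4
Column Y: max payoff to Row = 2
Column Z: max payoff to Row = 3
Minimum is 2, achieved by column Y.
Minimax strategy: Y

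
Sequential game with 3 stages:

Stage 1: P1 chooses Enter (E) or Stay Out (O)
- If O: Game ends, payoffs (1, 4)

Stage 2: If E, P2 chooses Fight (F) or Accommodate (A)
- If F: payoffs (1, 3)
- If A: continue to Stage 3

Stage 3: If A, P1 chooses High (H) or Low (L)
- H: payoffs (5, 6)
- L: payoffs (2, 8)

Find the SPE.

SPE: (E, A, H); Outcome (5, 6)

Work:
Stage 3: P1 chooses H (5 vs 2)
Stage 2: P2: F->3, A->6 (anticipating H). Choose A
Stage 1: P1: O->1, E->5 (anticipating A, H). Choose E
SPE path: E -> A -> H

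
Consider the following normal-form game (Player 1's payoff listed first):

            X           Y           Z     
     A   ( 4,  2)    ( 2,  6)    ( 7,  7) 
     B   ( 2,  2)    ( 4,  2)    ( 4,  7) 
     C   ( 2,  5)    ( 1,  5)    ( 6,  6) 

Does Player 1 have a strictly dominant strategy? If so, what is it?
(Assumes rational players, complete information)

No strictly dominant strategy exists for Player 1

Work:
A strategy strictly dominates another if it gives a strictly higher payoff against every opponent action. Compare each pair of P1's strategies column-by-column:
  A vs B: [4 vs 2, 2 vs 4, 7 vs 4] → A does not strictly dominate B (column Y: 2 ≤ 4)
  A vs C: [4 vs 2, 2 vs 1, 7 vs 6] → A strictly dominates C
  B vs A: [2 vs 4, 4 vs 2, 4 vs 7] → B does not strictly dominate A (column X: 2 ≤ 4)
  B vs C: [2 vs 2, 4 vs 1, 4 vs 6] → B does not strictly dominate C (column X: 2 ≤ 2)
  C vs A: [2 vs 4, 1 vs 2, 6 vs 7] → C does not strictly dominate A (column X: 2 ≤ 4)
  C vs B: [2 vs 2, 1 vs 4, 6 vs 4] → C does not strictly dominate B (column X: 2 ≤ 2)
No single strategy strictly dominates all others → no strictly dominant strategy.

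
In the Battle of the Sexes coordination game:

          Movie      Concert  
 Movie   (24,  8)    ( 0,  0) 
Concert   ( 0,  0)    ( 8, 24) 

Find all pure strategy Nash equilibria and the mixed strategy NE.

Pure NE: (Movie, Movie) and (Concert, Concert); Mixed NE: p = 0.75, q = 0.25

Work:
Check pure NE:
(Movie, Movie): (24, 8) - no unilateral deviation beneficial
(Concert, Concert): (8, 24) - no unilateral deviation beneficial
Mixed NE: P1 plays Movie with p = 0.75, P2 plays Movie with q = 0.25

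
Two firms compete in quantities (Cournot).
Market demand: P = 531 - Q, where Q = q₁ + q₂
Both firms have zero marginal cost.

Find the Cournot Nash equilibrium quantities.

q₁* = q₂* = 177.0; P* = 177.0

Work:
Profit: π_i = P·q_i = (a - q_i - q_j)·q_i
FOC: ∂π_i/∂q_i = a - 2q_i - q_j = 0
Reaction function: q_i = (531 - q_j)/2
Symmetry: q* = 531/3 = 177.0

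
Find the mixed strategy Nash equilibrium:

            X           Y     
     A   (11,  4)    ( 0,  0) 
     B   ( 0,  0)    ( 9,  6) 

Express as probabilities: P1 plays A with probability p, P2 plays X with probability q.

p = 0.6, q = 0.45

Work:
Find probabilities that make opponent indifferent:
P2 chooses q to make P1 indifferent between A and B
P1 chooses p to make P2 indifferent between X and Y
Mixed NE: P1 plays (A: 0.6, B: 0.4), P2 plays (X: 0.45, Y: 0.55)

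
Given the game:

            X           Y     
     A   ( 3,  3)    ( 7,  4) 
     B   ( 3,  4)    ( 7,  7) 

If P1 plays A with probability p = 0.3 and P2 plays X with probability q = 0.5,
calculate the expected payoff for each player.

E[P1] = 5.0, E[P2] = 4.9

Work:
E[P1] = p·q·π₁(A,X) + p·(1-q)·π₁(A,Y) + (1-p)·q·π₁(B,X) + (1-p)·(1-q)·π₁(B,Y)
= 0.3·0.5·3 + 0.3·0.5·7 + 0.7·0.5·3 + 0.7·0.5·7
= 5.0

E[P2] = 4.9 (similar calculation)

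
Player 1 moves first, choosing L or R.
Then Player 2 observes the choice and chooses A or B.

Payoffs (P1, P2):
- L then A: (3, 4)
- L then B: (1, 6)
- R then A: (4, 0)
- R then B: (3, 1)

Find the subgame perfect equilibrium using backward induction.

P1 plays R, P2 plays B after L and B after R; Payoff (3, 1)

Work:
Backward induction:
After L: P2 chooses B → P1 gets 1
After R: P2 chooses B → P1 gets 3
P1 chooses R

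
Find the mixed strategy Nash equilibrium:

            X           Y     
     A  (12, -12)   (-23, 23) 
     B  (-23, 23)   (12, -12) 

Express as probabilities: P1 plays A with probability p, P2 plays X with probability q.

p = 0.5, q = 0.5

Work:
Find probabilities that make opponent indifferent:
P2 chooses q to make P1 indifferent between A and B
P1 chooses p to make P2 indifferent between X and Y
Mixed NE: P1 plays (A: 0.5, B: 0.5), P2 plays (X: 0.5, Y: 0.5)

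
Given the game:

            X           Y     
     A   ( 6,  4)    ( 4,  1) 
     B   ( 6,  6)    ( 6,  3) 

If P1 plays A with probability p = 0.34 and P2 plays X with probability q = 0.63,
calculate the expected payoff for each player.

E[P1] = 5.7484, E[P2] = 4.21

Work:
E[P1] = p·q·π₁(A,X) + p·(1-q)·π₁(A,Y) + (1-p)·q·π₁(B,X) + (1-p)·(1-q)·π₁(B,Y)
= 0.34·0.63·6 + 0.34·0.37·4 + 0.66·0.63·6 + 0.66·0.37·6
= 5.7484

E[P2] = 4.21 (similar calculation)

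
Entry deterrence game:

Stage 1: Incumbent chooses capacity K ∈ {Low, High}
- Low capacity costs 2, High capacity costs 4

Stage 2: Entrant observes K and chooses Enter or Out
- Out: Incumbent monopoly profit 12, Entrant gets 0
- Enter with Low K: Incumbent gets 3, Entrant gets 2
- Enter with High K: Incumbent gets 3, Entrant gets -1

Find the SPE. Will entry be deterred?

SPE: (High, Enter|Low, Out|High); Entry deterred. Incumbent net profit = 8

Work:
After Low K: Entrant enters (2 > 0)
After High K: Entrant stays out (-1 < 0)
Incumbent: Low → 3−2=1, High → 12−4=8
Incumbent chooses High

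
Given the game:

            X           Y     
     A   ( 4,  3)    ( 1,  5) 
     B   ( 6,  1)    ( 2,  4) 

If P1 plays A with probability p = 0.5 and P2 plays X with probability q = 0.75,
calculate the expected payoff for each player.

E[P1] = 4.125, E[P2] = 2.625

Work:
E[P1] = p·q·π₁(A,X) + p·(1-q)·π₁(A,Y) + (1-p)·q·π₁(B,X) + (1-p)·(1-q)·π₁(B,Y)
= 0.5·0.75·4 + 0.5·0.25·1 + 0.5·0.75·6 + 0.5·0.25·2
= 4.125

E[P2] = 2.625 (similar calculation)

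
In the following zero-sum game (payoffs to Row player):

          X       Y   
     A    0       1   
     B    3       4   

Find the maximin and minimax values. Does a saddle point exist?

Maximin = 3, Minimax = 3, Saddle: True

Work:
Row minimums: [0, 3] → maximin = 3
Column maximums: [3, 4] → minimax = 3
Saddle point exists! Game value = 3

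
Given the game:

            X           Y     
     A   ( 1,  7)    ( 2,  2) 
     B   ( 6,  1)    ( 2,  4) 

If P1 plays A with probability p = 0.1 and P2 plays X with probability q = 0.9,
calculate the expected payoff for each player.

E[P1] = 5.15, E[P2] = 1.82

Work:
E[P1] = p·q·π₁(A,X) + p·(1-q)·π₁(A,Y) + (1-p)·q·π₁(B,X) + (1-p)·(1-q)·π₁(B,Y)
= 0.1·0.9·1 + 0.1·0.1·2 + 0.9·0.9·6 + 0.9·0.1·2
= 5.15

E[P2] = 1.82 (similar calculation)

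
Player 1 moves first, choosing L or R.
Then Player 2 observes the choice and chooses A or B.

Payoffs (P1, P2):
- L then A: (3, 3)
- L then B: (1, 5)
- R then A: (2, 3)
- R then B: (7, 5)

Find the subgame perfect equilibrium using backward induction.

P1 plays R, P2 plays B after L and B after R; Payoff (7, 5)

Work:
Backward induction:
After L: P2 chooses B → P1 gets 1
After R: P2 chooses B → P1 gets 7
P1 chooses R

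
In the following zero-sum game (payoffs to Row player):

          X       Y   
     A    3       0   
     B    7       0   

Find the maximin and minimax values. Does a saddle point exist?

Maximin = 0, Minimax = 0, Saddle: True

Work:
Row minimums: [0, 0] → maximin = 0
Column maximums: [7, 0] → minimax = 0
Saddle point exists! Game value = 0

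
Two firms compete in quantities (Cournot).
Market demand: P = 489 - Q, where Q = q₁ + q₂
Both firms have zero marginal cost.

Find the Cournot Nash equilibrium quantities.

q₁* = q₂* = 163.0; P* = 163.0

Work:
Profit: π_i = P·q_i = (a - q_i - q_j)·q_i
FOC: ∂π_i/∂q_i = a - 2q_i - q_j = 0
Reaction function: q_i = (489 - q_j)/2
Symmetry: q* = 489/3 = 163.0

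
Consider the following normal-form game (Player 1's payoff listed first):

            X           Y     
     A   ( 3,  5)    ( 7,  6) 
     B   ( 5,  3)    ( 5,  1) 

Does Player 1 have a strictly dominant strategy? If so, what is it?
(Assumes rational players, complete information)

No strictly dominant strategy exists for Player 1

Work:
A strategy strictly dominates another if it gives a strictly higher payoff against every opponent action. Compare each pair of P1's strategies column-by-column:
  A vs B: [3 vs 5, 7 vs 5] → A does not strictly dominate B (column X: 3 ≤ 5)
  B vs A: [5 vs 3, 5 vs 7] → B does not strictly dominate A (column Y: 5 ≤ 7)
No single strategy strictly dominates all others → no strictly dominant strategy.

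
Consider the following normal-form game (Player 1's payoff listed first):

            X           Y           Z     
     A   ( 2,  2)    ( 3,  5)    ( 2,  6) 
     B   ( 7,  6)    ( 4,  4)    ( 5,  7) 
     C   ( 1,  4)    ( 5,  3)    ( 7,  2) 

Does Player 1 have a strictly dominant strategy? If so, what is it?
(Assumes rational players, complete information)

No strictly dominant strategy exists for Player 1

Work:
A strategy strictly dominates another if it gives a strictly higher payoff against every opponent action. Compare each pair of P1's strategies column-by-column:
  A vs B: [2 vs 7, 3 vs 4, 2 vs 5] → A does not strictly dominate B (column X: 2 ≤ 7)
  A vs C: [2 vs 1, 3 vs 5, 2 vs 7] → A does not strictly dominate C (column Y: 3 ≤ 5)
  B vs A: [7 vs 2, 4 vs 3, 5 vs 2] → B strictly dominates A
  B vs C: [7 vs 1, 4 vs 5, 5 vs 7] → B does not strictly dominate C (column Y: 4 ≤ 5)
  C vs A: [1 vs 2, 5 vs 3, 7 vs 2] → C does not strictly dominate A (column X: 1 ≤ 2)
  C vs B: [1 vs 7, 5 vs 4, 7 vs 5] → C does not strictly dominate B (column X: 1 ≤ 7)
No single strategy strictly dominates all others → no strictly dominant strategy.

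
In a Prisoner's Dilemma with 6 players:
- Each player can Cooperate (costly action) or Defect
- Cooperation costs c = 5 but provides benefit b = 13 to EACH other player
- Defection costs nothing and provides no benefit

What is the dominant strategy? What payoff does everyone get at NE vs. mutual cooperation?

Dominant: Defect; NE payoff = 0; Coop payoff = 60

Work:
Defect dominates (saves cost c = 5, benefit to others is external)
NE: All defect → everyone gets 0
If all cooperate: each receives (5)×13 - 5 = 60
Social dilemma: 60 > 0 but NE gives 0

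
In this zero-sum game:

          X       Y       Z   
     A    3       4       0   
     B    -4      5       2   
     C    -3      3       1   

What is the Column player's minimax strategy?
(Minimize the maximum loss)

Column should play Z, value = 2

Work:
Column player minimizes Row's maximum payoff:
Column X: max payoff to Row = 3
Column Y: max payoff to Row = 5
Column Z: max payoff to Row = 2
Minimum is 2, achieved by column Z.
Minimax strategy: Z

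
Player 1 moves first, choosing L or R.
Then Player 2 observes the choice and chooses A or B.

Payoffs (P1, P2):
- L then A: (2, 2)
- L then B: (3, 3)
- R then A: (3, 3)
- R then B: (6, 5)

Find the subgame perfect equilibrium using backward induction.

P1 plays R, P2 plays B after L and B after R; Payoff (6, 5)

Work:
Backward induction:
After L: P2 chooses B → P1 gets 3
After R: P2 chooses B → P1 gets 6
P1 chooses R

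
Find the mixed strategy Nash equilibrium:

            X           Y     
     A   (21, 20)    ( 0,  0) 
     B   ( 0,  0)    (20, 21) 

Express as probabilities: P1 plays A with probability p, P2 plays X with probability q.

p = 0.5122, q = 0.4878

Work:
Find probabilities that make opponent indifferent:
P2 chooses q to make P1 indifferent between A and B
P1 chooses p to make P2 indifferent between X and Y
Mixed NE: P1 plays (A: 0.5122, B: 0.4878), P2 plays (X: 0.4878, Y: 0.5122)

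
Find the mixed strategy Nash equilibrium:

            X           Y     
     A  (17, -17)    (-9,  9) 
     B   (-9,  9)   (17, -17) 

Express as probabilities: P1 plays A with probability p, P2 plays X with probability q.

p = 0.5, q = 0.5

Work:
Find probabilities that make opponent indifferent:
P2 chooses q to make P1 indifferent between A and B
P1 chooses p to make P2 indifferent between X and Y
Mixed NE: P1 plays (A: 0.5, B: 0.5), P2 plays (X: 0.5, Y: 0.5)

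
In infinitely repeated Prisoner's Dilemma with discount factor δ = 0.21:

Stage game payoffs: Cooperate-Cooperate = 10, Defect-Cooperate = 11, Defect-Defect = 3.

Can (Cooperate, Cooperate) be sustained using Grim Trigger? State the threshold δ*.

δ* = 0.125; since δ = 0.21 ≥ 0.125, cooperation can be sustained

Work:
For Grim Trigger:
Cooperate forever: 10/(1-δ)
Defect then punished: 11 + 3·δ/(1-δ)
Need: 10/(1-δ) ≥ 11 + 3·δ/(1-δ)
Solving: δ ≥ (T-R)/(T-P) = (11-10)/(11-3) = 0.125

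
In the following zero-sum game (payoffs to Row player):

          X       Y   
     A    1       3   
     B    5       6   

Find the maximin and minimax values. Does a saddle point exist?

Maximin = 5, Minimax = 5, Saddle: True

Work:
Row minimums: [1, 5] → maximin = 5
Column maximums: [5, 6] → minimax = 5
Saddle point exists! Game value = 5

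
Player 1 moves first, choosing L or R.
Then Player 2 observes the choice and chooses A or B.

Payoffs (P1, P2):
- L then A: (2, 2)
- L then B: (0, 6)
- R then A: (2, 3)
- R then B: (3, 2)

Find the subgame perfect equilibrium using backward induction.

P1 plays R, P2 plays B after L and A after R; Payoff (2, 3)

Work:
Backward induction:
After L: P2 chooses B → P1 gets 0
After R: P2 chooses A → P1 gets 2
P1 chooses R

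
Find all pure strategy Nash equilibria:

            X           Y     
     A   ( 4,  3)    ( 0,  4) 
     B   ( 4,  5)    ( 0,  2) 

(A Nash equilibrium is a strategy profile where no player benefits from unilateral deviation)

Nash equilibrium: (A, Y), (B, X)

Work:
Best responses:
  P1 vs X: payoffs [4, 4] → best response A/B (payoff 4)
  P1 vs Y: payoffs [0, 0] → best response A/B (payoff 0)
  P2 vs A: payoffs [3, 4] → best response Y (payoff 4)
  P2 vs B: payoffs [5, 2] → best response X (payoff 5)
Mutual best responses: (A,Y), (B,X) → Nash equilibria.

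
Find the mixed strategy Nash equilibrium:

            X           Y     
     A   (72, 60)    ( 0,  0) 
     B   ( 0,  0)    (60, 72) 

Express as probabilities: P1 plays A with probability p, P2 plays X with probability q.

p = 0.5455, q = 0.4545

Work:
Find probabilities that make opponent indifferent:
P2 chooses q to make P1 indifferent between A and B
P1 chooses p to make P2 indifferent between X and Y
Mixed NE: P1 plays (A: 0.5455, B: 0.4545), P2 plays (X: 0.4545, Y: 0.5455)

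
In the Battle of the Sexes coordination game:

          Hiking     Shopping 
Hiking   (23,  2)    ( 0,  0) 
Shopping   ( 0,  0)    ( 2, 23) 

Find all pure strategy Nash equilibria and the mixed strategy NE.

Pure NE: (Hiking, Hiking) and (Shopping, Shopping); Mixed NE: p = 0.92, q = 0.08

Work:
Check pure NE:
(Hiking, Hiking): (23, 2) - no unilateral deviation beneficial
(Shopping, Shopping): (2, 23) - no unilateral deviation beneficial
Mixed NE: P1 plays Hiking with p = 0.92, P2 plays Hiking with q = 0.08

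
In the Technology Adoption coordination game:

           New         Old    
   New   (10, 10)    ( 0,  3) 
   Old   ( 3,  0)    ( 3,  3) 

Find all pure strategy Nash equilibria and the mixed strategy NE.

Pure NE: (New, New) and (Old, Old); Mixed NE: p = 0.3, q = 0.3

Work:
Check pure NE:
(New, New): (10, 10) - no unilateral deviation beneficial
(Old, Old): (3, 3) - no unilateral deviation beneficial
Mixed NE: P1 plays New with p = 0.3, P2 plays New with q = 0.3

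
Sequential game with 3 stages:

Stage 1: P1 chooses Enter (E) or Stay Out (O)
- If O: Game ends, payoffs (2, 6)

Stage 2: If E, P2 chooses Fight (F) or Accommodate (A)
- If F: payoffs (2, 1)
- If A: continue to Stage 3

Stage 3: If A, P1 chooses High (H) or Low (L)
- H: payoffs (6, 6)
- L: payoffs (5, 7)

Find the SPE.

SPE: (E, A, H); Outcome (6, 6)

Work:
Stage 3: P1 chooses H (6 vs 5)
Stage 2: P2: F->1, A->6 (anticipating H). Choose A
Stage 1: P1: O->2, E->6 (anticipating A, H). Choose E
SPE path: E -> A -> H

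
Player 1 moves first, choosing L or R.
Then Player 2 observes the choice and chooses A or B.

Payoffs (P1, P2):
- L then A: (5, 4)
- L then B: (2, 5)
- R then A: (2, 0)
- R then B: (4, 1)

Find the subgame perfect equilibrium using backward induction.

P1 plays R, P2 plays B after L and B after R; Payoff (4, 1)

Work:
Backward induction:
After L: P2 chooses B → P1 gets 2
After R: P2 chooses B → P1 gets 4
P1 chooses R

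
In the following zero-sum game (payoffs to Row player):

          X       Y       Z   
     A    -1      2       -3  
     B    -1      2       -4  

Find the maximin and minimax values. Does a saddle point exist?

Maximin = -3, Minimax = -3, Saddle: True

Work:
Row minimums: [-3, -4] → maximin = -3
Column maximums: [-1, 2, -3] → minimax = -3
Saddle point exists! Game value = -3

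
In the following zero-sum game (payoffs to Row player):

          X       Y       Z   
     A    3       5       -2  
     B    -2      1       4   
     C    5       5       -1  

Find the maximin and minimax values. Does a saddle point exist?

Maximin = -1, Minimax = 4, Saddle: False

Work:
Row minimums: [-2, -2, -1] → maximin = -1
Column maximums: [5, 5, 4] → minimax = 4
No saddle point (maximin ≠ minimax). Mixed strategy needed.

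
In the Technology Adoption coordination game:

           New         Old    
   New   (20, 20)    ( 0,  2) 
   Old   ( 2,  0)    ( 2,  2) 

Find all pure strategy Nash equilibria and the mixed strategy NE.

Pure NE: (New, New) and (Old, Old); Mixed NE: p = 0.1, q = 0.1

Work:
Check pure NE:
(New, New): (20, 20) - no unilateral deviation beneficial
(Old, Old): (2, 2) - no unilateral deviation beneficial
Mixed NE: P1 plays New with p = 0.1, P2 plays New with q = 0.1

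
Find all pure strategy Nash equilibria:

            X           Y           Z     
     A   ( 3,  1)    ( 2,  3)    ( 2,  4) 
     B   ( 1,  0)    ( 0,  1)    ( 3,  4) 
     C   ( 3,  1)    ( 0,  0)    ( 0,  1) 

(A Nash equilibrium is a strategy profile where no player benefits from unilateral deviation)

Nash equilibrium: (B, Z), (C, X)

Work:
Best responses:
  P1 vs X: payoffs [3, 1, 3] → best response A/C (payoff 3)
  P1 vs Y: payoffs [2, 0, 0] → best response A (payoff 2)
  P1 vs Z: payoffs [2, 3, 0] → best response B (payoff 3)
  P2 vs A: payoffs [1, 3, 4] → best response Z (payoff 4)
  P2 vs B: payoffs [0, 1, 4] → best response Z (payoff 4)
  P2 vs C: payoffs [1, 0, 1] → best response X/Z (payoff 1)
Mutual best responses: (B,Z), (C,X) → Nash equilibria.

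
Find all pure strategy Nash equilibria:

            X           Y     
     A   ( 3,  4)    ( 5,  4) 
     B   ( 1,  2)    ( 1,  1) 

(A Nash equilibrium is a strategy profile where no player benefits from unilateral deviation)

Nash equilibrium: (A, X), (A, Y)

Work:
Best responses:
  P1 vs X: payoffs [3, 1] → best response A (payoff 3)
  P1 vs Y: payoffs [5, 1] → best response A (payoff 5)
  P2 vs A: payoffs [4, 4] → best response X/Y (payoff 4)
  P2 vs B: payoffs [2, 1] → best response X (payoff 2)
Mutual best responses: (A,X), (A,Y) → Nash equilibria.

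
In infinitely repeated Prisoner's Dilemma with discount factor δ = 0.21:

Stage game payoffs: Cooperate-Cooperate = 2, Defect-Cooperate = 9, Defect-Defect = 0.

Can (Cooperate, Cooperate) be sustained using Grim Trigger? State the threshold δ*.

δ* = 0.7778; since δ = 0.21 < 0.7778, cooperation cannot be sustained

Work:
For Grim Trigger:
Cooperate forever: 2/(1-δ)
Defect then punished: 9 + 0·δ/(1-δ)
Need: 2/(1-δ) ≥ 9 + 0·δ/(1-δ)
Solving: δ ≥ (T-R)/(T-P) = (9-2)/(9-0) = 0.7778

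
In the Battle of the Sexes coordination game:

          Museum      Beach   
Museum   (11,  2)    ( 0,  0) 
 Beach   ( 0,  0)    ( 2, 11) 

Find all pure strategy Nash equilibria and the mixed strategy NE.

Pure NE: (Museum, Museum) and (Beach, Beach); Mixed NE: p = 0.8462, q = 0.1538

Work:
Check pure NE:
(Museum, Museum): (11, 2) - no unilateral deviation beneficial
(Beach, Beach): (2, 11) - no unilateral deviation beneficial
Mixed NE: P1 plays Museum with p = 0.8462, P2 plays Museum with q = 0.1538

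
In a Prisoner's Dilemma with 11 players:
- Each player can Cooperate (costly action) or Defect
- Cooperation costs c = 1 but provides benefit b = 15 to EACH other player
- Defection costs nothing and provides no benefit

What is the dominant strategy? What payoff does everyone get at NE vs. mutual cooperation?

Dominant: Defect; NE payoff = 0; Coop payoff = 149

Work:
Defect dominates (saves cost c = 1, benefit to others is external)
NE: All defect → everyone gets 0
If all cooperate: each receives (10)×15 - 1 = 149
Social dilemma: 149 > 0 but NE gives 0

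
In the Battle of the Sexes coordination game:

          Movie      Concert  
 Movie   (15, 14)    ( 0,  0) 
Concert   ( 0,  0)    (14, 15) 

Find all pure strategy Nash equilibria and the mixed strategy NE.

Pure NE: (Movie, Movie) and (Concert, Concert); Mixed NE: p = 0.5172, q = 0.4828

Work:
Check pure NE:
(Movie, Movie): (15, 14) - no unilateral deviation beneficial
(Concert, Concert): (14, 15) - no unilateral deviation beneficial
Mixed NE: P1 plays Movie with p = 0.5172, P2 plays Movie with q = 0.4828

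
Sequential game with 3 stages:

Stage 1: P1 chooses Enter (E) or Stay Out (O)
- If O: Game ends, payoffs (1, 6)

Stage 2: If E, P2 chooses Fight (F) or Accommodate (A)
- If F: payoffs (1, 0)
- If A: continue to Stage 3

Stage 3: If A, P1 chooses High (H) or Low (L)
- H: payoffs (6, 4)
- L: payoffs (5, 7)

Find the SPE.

SPE: (E, A, H); Outcome (6, 4)

Work:
Stage 3: P1 chooses H (6 vs 5)
Stage 2: P2: F->0, A->4 (anticipating H). Choose A
Stage 1: P1: O->1, E->6 (anticipating A, H). Choose E
SPE path: E -> A -> H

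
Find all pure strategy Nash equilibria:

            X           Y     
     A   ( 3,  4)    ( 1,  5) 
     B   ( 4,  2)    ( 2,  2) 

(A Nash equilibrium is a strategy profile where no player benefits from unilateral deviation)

Nash equilibrium: (B, X), (B, Y)

Work:
Best responses:
  P1 vs X: payoffs [3, 4] → best response B (payoff 4)
  P1 vs Y: payoffs [1, 2] → best response B (payoff 2)
  P2 vs A: payoffs [4, 5] → best response Y (payoff 5)
  P2 vs B: payoffs [2, 2] → best response X/Y (payoff 2)
Mutual best responses: (B,X), (B,Y) → Nash equilibria.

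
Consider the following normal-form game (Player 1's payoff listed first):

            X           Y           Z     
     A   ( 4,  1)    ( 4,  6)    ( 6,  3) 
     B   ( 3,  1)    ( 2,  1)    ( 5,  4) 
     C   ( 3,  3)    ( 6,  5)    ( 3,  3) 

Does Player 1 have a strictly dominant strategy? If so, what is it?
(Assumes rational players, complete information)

No strictly dominant strategy exists for Player 1

Work:
A strategy strictly dominates another if it gives a strictly higher payoff against every opponent action. Compare each pair of P1's strategies column-by-column:
  A vs B: [4 vs 3, 4 vs 2, 6 vs 5] → A strictly dominates B
  A vs C: [4 vs 3, 4 vs 6, 6 vs 3] → A does not strictly dominate C (column Y: 4 ≤ 6)
  B vs A: [3 vs 4, 2 vs 4, 5 vs 6] → B does not strictly dominate A (column X: 3 ≤ 4)
  B vs C: [3 vs 3, 2 vs 6, 5 vs 3] → B does not strictly dominate C (column X: 3 ≤ 3)
  C vs A: [3 vs 4, 6 vs 4, 3 vs 6] → C does not strictly dominate A (column X: 3 ≤ 4)
  C vs B: [3 vs 3, 6 vs 2, 3 vs 5] → C does not strictly dominate B (column X: 3 ≤ 3)
No single strategy strictly dominates all others → no strictly dominant strategy.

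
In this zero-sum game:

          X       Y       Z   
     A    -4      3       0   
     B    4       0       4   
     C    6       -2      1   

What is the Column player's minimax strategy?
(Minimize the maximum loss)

Column should play Y, value = 3

Work:
Column player minimizes Row's maximum payoff:
Column X: max payoff to Row = 6
Column Y: max payoff to Row = 3
Column Z: max payoff to Row = 4
Minimum is 3, achieved by column Y.
Minimax strategy: Y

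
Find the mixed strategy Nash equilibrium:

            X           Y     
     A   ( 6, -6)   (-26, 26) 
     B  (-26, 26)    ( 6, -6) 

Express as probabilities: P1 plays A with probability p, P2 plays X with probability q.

p = 0.5, q = 0.5

Work:
Find probabilities that make opponent indifferent:
P2 chooses q to make P1 indifferent between A and B
P1 chooses p to make P2 indifferent between X and Y
Mixed NE: P1 plays (A: 0.5, B: 0.5), P2 plays (X: 0.5, Y: 0.5)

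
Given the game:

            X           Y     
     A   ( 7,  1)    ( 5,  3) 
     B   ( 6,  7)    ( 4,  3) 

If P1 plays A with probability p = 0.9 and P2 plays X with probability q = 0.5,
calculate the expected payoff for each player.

E[P1] = 5.9, E[P2] = 2.3

Work:
E[P1] = p·q·π₁(A,X) + p·(1-q)·π₁(A,Y) + (1-p)·q·π₁(B,X) + (1-p)·(1-q)·π₁(B,Y)
= 0.9·0.5·7 + 0.9·0.5·5 + 0.1·0.5·6 + 0.1·0.5·4
= 5.9

E[P2] = 2.3 (similar calculation)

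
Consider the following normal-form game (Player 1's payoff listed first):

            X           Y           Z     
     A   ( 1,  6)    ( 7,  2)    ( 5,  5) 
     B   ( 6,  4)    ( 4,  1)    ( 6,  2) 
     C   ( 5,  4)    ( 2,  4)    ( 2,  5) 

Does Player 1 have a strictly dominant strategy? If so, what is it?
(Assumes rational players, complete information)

No strictly dominant strategy exists for Player 1

Work:
A strategy strictly dominates another if it gives a strictly higher payoff against every opponent action. Compare each pair of P1's strategies column-by-column:
  A vs B: [1 vs 6, 7 vs 4, 5 vs 6] → A does not strictly dominate B (column X: 1 ≤ 6)
  A vs C: [1 vs 5, 7 vs 2, 5 vs 2] → A does not strictly dominate C (column X: 1 ≤ 5)
  B vs A: [6 vs 1, 4 vs 7, 6 vs 5] → B does not strictly dominate A (column Y: 4 ≤ 7)
  B vs C: [6 vs 5, 4 vs 2, 6 vs 2] → B strictly dominates C
  C vs A: [5 vs 1, 2 vs 7, 2 vs 5] → C does not strictly dominate A (column Y: 2 ≤ 7)
  C vs B: [5 vs 6, 2 vs 4, 2 vs 6] → C does not strictly dominate B (column X: 5 ≤ 6)
No single strategy strictly dominates all others → no strictly dominant strategy.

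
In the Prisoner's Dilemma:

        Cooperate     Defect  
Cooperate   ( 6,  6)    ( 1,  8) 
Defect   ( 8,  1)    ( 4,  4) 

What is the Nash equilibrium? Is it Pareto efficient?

(Defect, Defect) is NE; not Pareto efficient

Work:
Defect dominates Cooperate for both players:
If P2 cooperates: Defect (8) > Cooperate (6)
If P2 defects: Defect (4) > Cooperate (1)
NE: (Defect, Defect) with payoff (4, 4)
But (Cooperate, Cooperate) = (6, 6) Pareto dominates (4, 4)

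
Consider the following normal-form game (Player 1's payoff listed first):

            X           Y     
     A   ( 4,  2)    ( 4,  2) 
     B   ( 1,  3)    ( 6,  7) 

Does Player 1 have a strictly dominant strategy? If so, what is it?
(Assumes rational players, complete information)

No strictly dominant strategy exists for Player 1

Work:
A strategy strictly dominates another if it gives a strictly higher payoff against every opponent action. Compare each pair of P1's strategies column-by-column:
  A vs B: [4 vs 1, 4 vs 6] → A does not strictly dominate B (column Y: 4 ≤ 6)
  B vs A: [1 vs 4, 6 vs 4] → B does not strictly dominate A (column X: 1 ≤ 4)
No single strategy strictly dominates all others → no strictly dominant strategy.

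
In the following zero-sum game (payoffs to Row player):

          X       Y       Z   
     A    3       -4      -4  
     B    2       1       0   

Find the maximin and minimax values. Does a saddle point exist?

Maximin = 0, Minimax = 0, Saddle: True

Work:
Row minimums: [-4, 0] → maximin = 0
Column maximums: [3, 1, 0] → minimax = 0
Saddle point exists! Game value = 0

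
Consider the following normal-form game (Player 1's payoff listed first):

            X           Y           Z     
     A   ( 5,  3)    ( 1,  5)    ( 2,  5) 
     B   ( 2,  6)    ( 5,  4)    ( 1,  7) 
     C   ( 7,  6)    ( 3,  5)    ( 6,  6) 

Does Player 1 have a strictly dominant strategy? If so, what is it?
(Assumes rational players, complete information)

No strictly dominant strategy exists for Player 1

Work:
A strategy strictly dominates another if it gives a strictly higher payoff against every opponent action. Compare each pair of P1's strategies column-by-column:
  A vs B: [5 vs 2, 1 vs 5, 2 vs 1] → A does not strictly dominate B (column Y: 1 ≤ 5)
  A vs C: [5 vs 7, 1 vs 3, 2 vs 6] → A does not strictly dominate C (column X: 5 ≤ 7)
  B vs A: [2 vs 5, 5 vs 1, 1 vs 2] → B does not strictly dominate A (column X: 2 ≤ 5)
  B vs C: [2 vs 7, 5 vs 3, 1 vs 6] → B does not strictly dominate C (column X: 2 ≤ 7)
  C vs A: [7 vs 5, 3 vs 1, 6 vs 2] → C strictly dominates A
  C vs B: [7 vs 2, 3 vs 5, 6 vs 1] → C does not strictly dominate B (column Y: 3 ≤ 5)
No single strategy strictly dominates all others → no strictly dominant strategy.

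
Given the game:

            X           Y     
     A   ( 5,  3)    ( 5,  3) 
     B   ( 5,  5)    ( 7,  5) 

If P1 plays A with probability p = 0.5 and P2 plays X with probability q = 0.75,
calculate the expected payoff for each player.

E[P1] = 5.25, E[P2] = 4.0

Work:
E[P1] = p·q·π₁(A,X) + p·(1-q)·π₁(A,Y) + (1-p)·q·π₁(B,X) + (1-p)·(1-q)·π₁(B,Y)
= 0.5·0.75·5 + 0.5·0.25·5 + 0.5·0.75·5 + 0.5·0.25·7
= 5.25

E[P2] = 4.0 (similar calculation)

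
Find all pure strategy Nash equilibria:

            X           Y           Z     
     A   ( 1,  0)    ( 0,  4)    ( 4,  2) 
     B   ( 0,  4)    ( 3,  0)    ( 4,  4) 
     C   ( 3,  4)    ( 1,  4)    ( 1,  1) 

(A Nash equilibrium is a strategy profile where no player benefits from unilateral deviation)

Nash equilibrium: (B, Z), (C, X)

Work:
Best responses:
  P1 vs X: payoffs [1, 0, 3] → best response C (payoff 3)
  P1 vs Y: payoffs [0, 3, 1] → best response B (payoff 3)
  P1 vs Z: payoffs [4, 4, 1] → best response A/B (payoff 4)
  P2 vs A: payoffs [0, 4, 2] → best response Y (payoff 4)
  P2 vs B: payoffs [4, 0, 4] → best response X/Z (payoff 4)
  P2 vs C: payoffs [4, 4, 1] → best response X/Y (payoff 4)
Mutual best responses: (B,Z), (C,X) → Nash equilibria.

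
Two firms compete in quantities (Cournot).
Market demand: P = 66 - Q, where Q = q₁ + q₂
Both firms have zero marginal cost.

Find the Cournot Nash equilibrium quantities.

q₁* = q₂* = 22.0; P* = 22.0

Work:
Profit: π_i = P·q_i = (a - q_i - q_j)·q_i
FOC: ∂π_i/∂q_i = a - 2q_i - q_j = 0
Reaction function: q_i = (66 - q_j)/2
Symmetry: q* = 66/3 = 22.0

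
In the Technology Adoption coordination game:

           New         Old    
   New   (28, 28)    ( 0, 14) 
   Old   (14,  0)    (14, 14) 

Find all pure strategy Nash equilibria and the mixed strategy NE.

Pure NE: (New, New) and (Old, Old); Mixed NE: p = 0.5, q = 0.5

Work:
Check pure NE:
(New, New): (28, 28) - no unilateral deviation beneficial
(Old, Old): (14, 14) - no unilateral deviation beneficial
Mixed NE: P1 plays New with p = 0.5, P2 plays New with q = 0.5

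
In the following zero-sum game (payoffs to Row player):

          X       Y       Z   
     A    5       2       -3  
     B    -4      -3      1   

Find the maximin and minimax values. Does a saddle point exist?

Maximin = -3, Minimax = 1, Saddle: False

Work:
Row minimums: [-3, -4] → maximin = -3
Column maximums: [5, 2, 1] → minimax = 1
No saddle point (maximin ≠ minimax). Mixed strategy needed.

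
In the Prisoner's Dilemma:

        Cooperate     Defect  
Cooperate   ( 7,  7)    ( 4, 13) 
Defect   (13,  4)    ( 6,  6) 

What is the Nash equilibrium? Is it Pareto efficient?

(Defect, Defect) is NE; not Pareto efficient

Work:
Defect dominates Cooperate for both players:
If P2 cooperates: Defect (13) > Cooperate (7)
If P2 defects: Defect (6) > Cooperate (4)
NE: (Defect, Defect) with payoff (6, 6)
But (Cooperate, Cooperate) = (7, 7) Pareto dominates (6, 6)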